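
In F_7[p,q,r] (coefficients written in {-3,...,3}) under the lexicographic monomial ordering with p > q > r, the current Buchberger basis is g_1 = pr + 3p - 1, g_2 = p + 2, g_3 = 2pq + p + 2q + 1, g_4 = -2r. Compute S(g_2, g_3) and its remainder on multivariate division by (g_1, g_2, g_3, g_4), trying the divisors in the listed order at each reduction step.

S(g_2, g_3) = 3p + q + 3; remainder on division = q - 3.

lcm(LM(g_2), LM(g_3)) = pq.
S = (lcm/LT(g_2))·g_2 − (lcm/LT(g_3))·g_3 = 3p + q + 3.
Reduce S modulo (g_1, g_2, g_3, g_4) in that order:
  leading term p: subtract (3)·g_2 from 3p + q + 3 → q - 3
  leading term q: no divisor's leading term divides it; move q to the remainder.
  leading term 1: no divisor's leading term divides it; move -3 to the remainder.
The remainder q - 3 is nonzero, so it would be added as the next basis element.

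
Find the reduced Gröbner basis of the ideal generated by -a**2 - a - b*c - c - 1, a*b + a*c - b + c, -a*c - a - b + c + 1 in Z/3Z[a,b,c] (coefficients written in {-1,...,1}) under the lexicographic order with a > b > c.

G = {a - b*c + b + c**3 - 1, b**2 + b*c + c**2 + c, b*c**2 + c**3 + c**2, c**4 - c**3 + c**2}

f_1 = -a**2 - a - b*c - c - 1, LT = a**2.
f_2 = a*b + a*c - b + c, LT = a*b.
f_3 = -a*c - a - b + c + 1, LT = a*c.

S(f_1,f_2): lcm = a**2*b. S = -a**2*c - a*b - a*c + b**2*c + b*c + b.
  leading term a**2*c: subtract (c)·f_1 from -a**2*c - a*b - a*c + b**2*c + b*c + b → -a*b + b**2*c + b*c**2 + b*c + b + c**2 + c
  leading term a*b: subtract (-1)·f_2 from -a*b + b**2*c + b*c**2 + b*c + b + c**2 + c → a*c + b**2*c + b*c**2 + b*c + c**2 - c
  leading term a*c: subtract (-1)·f_3 from a*c + b**2*c + b*c**2 + b*c + c**2 - c → -a + b**2*c + b*c**2 + b*c - b + c**2 + 1
  leading term a: no divisor's leading term divides it; move -a to the remainder.
  leading term b**2*c: no divisor's leading term divides it; move b**2*c to the remainder.
  leading term b*c**2: no divisor's leading term divides it; move b*c**2 to the remainder.
  leading term b*c: no divisor's leading term divides it; move b*c to the remainder.
  leading term b: no divisor's leading term divides it; move -b to the remainder.
  leading term c**2: no divisor's leading term divides it; move c**2 to the remainder.
  leading term 1: no divisor's leading term divides it; move 1 to the remainder.
  remainder -a + b**2*c + b*c**2 + b*c - b + c**2 + 1 ≠ 0; add g_4 = -a + b**2*c + b*c**2 + b*c - b + c**2 + 1 to the basis.

S(f_1,f_3): lcm = a**2*c. S = -a**2 - a*b - a*c + a + b*c**2 + c**2 + c.
  leading term a**2: subtract (1)·f_1 from -a**2 - a*b - a*c + a + b*c**2 + c**2 + c → -a*b - a*c - a + b*c**2 + b*c + c**2 - c + 1
  leading term a*b: subtract (-1)·f_2 from -a*b - a*c - a + b*c**2 + b*c + c**2 - c + 1 → -a + b*c**2 + b*c - b + c**2 + 1
  leading term a: subtract (1)·g_4 from -a + b*c**2 + b*c - b + c**2 + 1 → -b**2*c
  leading term b**2*c: no divisor's leading term divides it; move -b**2*c to the remainder.
  remainder -b**2*c ≠ 0; add g_5 = -b**2*c to the basis.

S(f_2,f_3): lcm = a*b*c. S = -a*b + a*c**2 - b**2 + b + c**2.
  leading term a*b: subtract (-1)·f_2 from -a*b + a*c**2 - b**2 + b + c**2 → a*c**2 + a*c - b**2 + c**2 + c
  leading term a*c**2: subtract (-c)·f_3 from a*c**2 + a*c - b**2 + c**2 + c → -b**2 - b*c - c**2 - c
  leading term b**2: no divisor's leading term divides it; move -b**2 to the remainder.
  leading term b*c: no divisor's leading term divides it; move -b*c to the remainder.
  leading term c**2: no divisor's leading term divides it; move -c**2 to the remainder.
  leading term c: no divisor's leading term divides it; move -c to the remainder.
  remainder -b**2 - b*c - c**2 - c ≠ 0; add g_6 = -b**2 - b*c - c**2 - c to the basis.

S(f_3,g_4): lcm = a*c. S = a + b**2*c**2 + b*c**3 + b*c**2 - b*c + b + c**3 - 1.
  leading term a: subtract (-1)·g_4 from a + b**2*c**2 + b*c**3 + b*c**2 - b*c + b + c**3 - 1 → b**2*c**2 + b**2*c + b*c**3 - b*c**2 + c**3 + c**2
  leading term b**2*c**2: subtract (-c)·g_5 from b**2*c**2 + b**2*c + b*c**3 - b*c**2 + c**3 + c**2 → b**2*c + b*c**3 - b*c**2 + c**3 + c**2
  leading term b**2*c: subtract (-1)·g_5 from b**2*c + b*c**3 - b*c**2 + c**3 + c**2 → b*c**3 - b*c**2 + c**3 + c**2
  leading term b*c**3: no divisor's leading term divides it; move b*c**3 to the remainder.
  leading term b*c**2: no divisor's leading term divides it; move -b*c**2 to the remainder.
  leading term c**3: no divisor's leading term divides it; move c**3 to the remainder.
  leading term c**2: no divisor's leading term divides it; move c**2 to the remainder.
  remainder b*c**3 - b*c**2 + c**3 + c**2 ≠ 0; add g_7 = b*c**3 - b*c**2 + c**3 + c**2 to the basis.

S(f_2,g_5): lcm = a*b**2*c. S = a*b*c**2 - b**2*c + b*c**2.
  leading term a*b*c**2: subtract (c**2)·f_2 from a*b*c**2 - b**2*c + b*c**2 → -a*c**3 - b**2*c - b*c**2 - c**3
  leading term a*c**3: subtract (c**2)·f_3 from -a*c**3 - b**2*c - b*c**2 - c**3 → a*c**2 - b**2*c + c**3 - c**2
  leading term a*c**2: subtract (-c)·f_3 from a*c**2 - b**2*c + c**3 - c**2 → -a*c - b**2*c - b*c + c**3 + c
  leading term a*c: subtract (1)·f_3 from -a*c - b**2*c - b*c + c**3 + c → a - b**2*c - b*c + b + c**3 - 1
  leading term a: subtract (-1)·g_4 from a - b**2*c - b*c + b + c**3 - 1 → b*c**2 + c**3 + c**2
  leading term b*c**2: no divisor's leading term divides it; move b*c**2 to the remainder.
  leading term c**3: no divisor's leading term divides it; move c**3 to the remainder.
  leading term c**2: no divisor's leading term divides it; move c**2 to the remainder.
  remainder b*c**2 + c**3 + c**2 ≠ 0; add g_8 = b*c**2 + c**3 + c**2 to the basis.

S(f_2,g_7): lcm = a*b*c**3. S = a*b*c**2 + a*c**4 - a*c**3 - a*c**2 - b*c**3 + c**4.
  leading term a*b*c**2: subtract (c**2)·f_2 from a*b*c**2 + a*c**4 - a*c**3 - a*c**2 - b*c**3 + c**4 → a*c**4 + a*c**3 - a*c**2 - b*c**3 + b*c**2 + c**4 - c**3
  leading term a*c**4: subtract (-c**3)·f_3 from a*c**4 + a*c**3 - a*c**2 - b*c**3 + b*c**2 + c**4 - c**3 → -a*c**2 + b*c**3 + b*c**2 - c**4
  leading term a*c**2: subtract (c)·f_3 from -a*c**2 + b*c**3 + b*c**2 - c**4 → a*c + b*c**3 + b*c**2 + b*c - c**4 - c**2 - c
  leading term a*c: subtract (-1)·f_3 from a*c + b*c**3 + b*c**2 + b*c - c**4 - c**2 - c → -a + b*c**3 + b*c**2 + b*c - b - c**4 - c**2 + 1
  leading term a: subtract (1)·g_4 from -a + b*c**3 + b*c**2 + b*c - b - c**4 - c**2 + 1 → -b**2*c + b*c**3 - c**4 + c**2
  leading term b**2*c: subtract (1)·g_5 from -b**2*c + b*c**3 - c**4 + c**2 → b*c**3 - c**4 + c**2
  leading term b*c**3: subtract (1)·g_7 from b*c**3 - c**4 + c**2 → b*c**2 - c**4 - c**3
  leading term b*c**2: subtract (1)·g_8 from b*c**2 - c**4 - c**3 → -c**4 + c**3 - c**2
  leading term c**4: no divisor's leading term divides it; move -c**4 to the remainder.
  leading term c**3: no divisor's leading term divides it; move c**3 to the remainder.
  leading term c**2: no divisor's leading term divides it; move -c**2 to the remainder.
  remainder -c**4 + c**3 - c**2 ≠ 0; add g_9 = -c**4 + c**3 - c**2 to the basis.

The other S-polynomials (S(f_1,g_4), S(f_2,g_4), S(f_1,g_5), S(f_3,g_5), S(g_4,g_5), S(f_1,g_6), S(f_2,g_6), S(f_3,g_6), S(g_4,g_6), S(g_5,g_6), S(f_1,g_7), S(f_3,g_7), S(g_4,g_7), S(g_5,g_7), S(g_6,g_7), S(f_1,g_8), S(f_2,g_8), S(f_3,g_8), S(g_4,g_8), S(g_5,g_8), S(g_6,g_8), S(g_7,g_8), S(f_1,g_9), S(f_2,g_9), S(f_3,g_9), S(g_4,g_9), S(g_5,g_9), S(g_6,g_9), S(g_7,g_9), S(g_8,g_9)) all reduce to 0 modulo the current basis, so we have a Gröbner basis.
Inter-reduce: drop elements whose leading term is divisible by another's, tail-reduce, and make monic.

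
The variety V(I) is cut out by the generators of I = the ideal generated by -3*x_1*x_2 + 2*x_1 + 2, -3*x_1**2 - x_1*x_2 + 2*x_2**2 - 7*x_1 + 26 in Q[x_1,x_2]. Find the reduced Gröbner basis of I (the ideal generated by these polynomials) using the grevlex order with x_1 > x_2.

Buchberger's algorithm terminates because the ascending chain of leading-term ideals stabilizes.

f_1 = -3*x_1*x_2 + 2*x_1 + 2, LT = x_1*x_2.
f_2 = -3*x_1**2 - x_1*x_2 + 2*x_2**2 - 7*x_1 + 26, LT = x_1**2.

S(f_1,f_2): lcm = x_1**2*x_2. S = -1/3*x_1*x_2**2 + 2/3*x_2**3 - 2/3*x_1**2 - 7/3*x_1*x_2 - 2/3*x_1 + 26/3*x_2.
  reduce S modulo (f_1, f_2):
  remainder 2/3*x_2**3 - 4/9*x_2**2 - 2/3*x_1 + 76/9*x_2 - 22/3 ≠ 0; add g_3 = 2/3*x_2**3 - 4/9*x_2**2 - 2/3*x_1 + 76/9*x_2 - 22/3 to the basis.

The other S-polynomials (S(f_1,g_3), S(f_2,g_3)) all reduce to 0 modulo the current basis, so we have a Gröbner basis.

G = {x_2**3 - 2/3*x_2**2 - x_1 + 38/3*x_2 - 11, x_1**2 - 2/3*x_2**2 + 23/9*x_1 - 76/9, x_1*x_2 - 2/3*x_1 - 2/3}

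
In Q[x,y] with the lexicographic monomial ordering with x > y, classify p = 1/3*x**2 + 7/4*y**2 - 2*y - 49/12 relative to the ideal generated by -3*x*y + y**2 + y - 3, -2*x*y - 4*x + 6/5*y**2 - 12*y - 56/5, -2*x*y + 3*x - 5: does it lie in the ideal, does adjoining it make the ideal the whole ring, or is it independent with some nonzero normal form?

First compute the reduced Gröbner basis of I by Buchberger's algorithm.
f_1 = -3*x*y + y**2 + y - 3, LT = x*y.
f_2 = -2*x*y - 4*x + 6/5*y**2 - 12*y - 56/5, LT = x*y.
f_3 = -2*x*y + 3*x - 5, LT = x*y.

S(f_1,f_2): lcm = x*y. S = -2*x + 4/15*y**2 - 19/3*y - 23/5.
  reduce S modulo (f_1, f_2, f_3):
  remainder -2*x + 4/15*y**2 - 19/3*y - 23/5 ≠ 0; add h_4 = -2*x + 4/15*y**2 - 19/3*y - 23/5 to the basis.

S(f_1,f_3): lcm = x*y. S = 3/2*x - 1/3*y**2 - 1/3*y - 3/2.
  reduce S modulo (f_1, f_2, f_3, h_4):
  remainder -2/15*y**2 - 61/12*y - 99/20 ≠ 0; add h_5 = -2/15*y**2 - 61/12*y - 99/20 to the basis.

S(f_1,h_4): lcm = x*y. S = 2/15*y**3 - 7/2*y**2 - 79/30*y + 1.
  reduce S modulo (f_1, f_2, f_3, h_4, h_5):
  remainder 10229/32*y + 10229/32 ≠ 0; add h_6 = 10229/32*y + 10229/32 to the basis.

The other S-polynomials (S(f_2,f_3), S(f_2,h_4), S(f_3,h_4), S(f_1,h_5), S(f_2,h_5), S(f_3,h_5), S(h_4,h_5), S(f_1,h_6), S(f_2,h_6), S(f_3,h_6), S(h_4,h_6), S(h_5,h_6)) all reduce to 0 modulo the current basis, so we have a Gröbner basis.
Inter-reduce: drop elements whose leading term is divisible by another's, tail-reduce, and make monic.
Reduced Gröbner basis: {x - 1, y + 1}.
Label its elements g_1 = x - 1, g_2 = y + 1.

Reduce p = 1/3*x**2 + 7/4*y**2 - 2*y - 49/12 modulo G:
  leading term x**2: subtract (1/3*x)·g_1 from 1/3*x**2 + 7/4*y**2 - 2*y - 49/12 → 1/3*x + 7/4*y**2 - 2*y - 49/12
  leading term x: subtract (1/3)·g_1 from 1/3*x + 7/4*y**2 - 2*y - 49/12 → 7/4*y**2 - 2*y - 15/4
  leading term y**2: subtract (7/4*y)·g_2 from 7/4*y**2 - 2*y - 15/4 → -15/4*y - 15/4
  leading term y: subtract (-15/4)·g_2 from -15/4*y - 15/4 → 0
  normal form = 0.
Since the normal form is 0, p ∈ I.

1/3*x**2 + 7/4*y**2 - 2*y - 49/12 lies in I (it reduces to 0).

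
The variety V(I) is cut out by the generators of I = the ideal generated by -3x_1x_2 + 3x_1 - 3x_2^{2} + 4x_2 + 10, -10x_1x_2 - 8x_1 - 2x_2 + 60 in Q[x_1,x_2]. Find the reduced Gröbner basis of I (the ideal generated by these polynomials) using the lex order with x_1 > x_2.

G = {x_1 - \tfrac{5}{9}x_2^{2} + \tfrac{23}{27}x_2 - \tfrac{40}{27}, x_2^{3} - \tfrac{11}{15}x_2^{2} + \tfrac{9}{5}x_2 - \tfrac{26}{3}}

f_1 = -3x_1x_2 + 3x_1 - 3x_2^{2} + 4x_2 + 10, LT = x_1x_2.
f_2 = -10x_1x_2 - 8x_1 - 2x_2 + 60, LT = x_1x_2.

S(f_1,f_2): lcm = x_1x_2. S = -\tfrac{9}{5}x_1 + x_2^{2} - \tfrac{23}{15}x_2 + \tfrac{8}{3}.
  reduce S modulo (f_1, f_2):
  remainder -\tfrac{9}{5}x_1 + x_2^{2} - \tfrac{23}{15}x_2 + \tfrac{8}{3} ≠ 0; add g_3 = -\tfrac{9}{5}x_1 + x_2^{2} - \tfrac{23}{15}x_2 + \tfrac{8}{3} to the basis.

S(f_1,g_3): lcm = x_1x_2. S = -x_1 + \tfrac{5}{9}x_2^{3} + \tfrac{4}{27}x_2^{2} + \tfrac{4}{27}x_2 - \tfrac{10}{3}.
  reduce S modulo (f_1, f_2, g_3):
  remainder \tfrac{5}{9}x_2^{3} - \tfrac{11}{27}x_2^{2} + x_2 - \tfrac{130}{27} ≠ 0; add g_4 = \tfrac{5}{9}x_2^{3} - \tfrac{11}{27}x_2^{2} + x_2 - \tfrac{130}{27} to the basis.

The other S-polynomials (S(f_2,g_3), S(f_1,g_4), S(f_2,g_4), S(g_3,g_4)) all reduce to 0 modulo the current basis, so we have a Gröbner basis.
Inter-reduce: drop elements whose leading term is divisible by another's, tail-reduce, and make monic.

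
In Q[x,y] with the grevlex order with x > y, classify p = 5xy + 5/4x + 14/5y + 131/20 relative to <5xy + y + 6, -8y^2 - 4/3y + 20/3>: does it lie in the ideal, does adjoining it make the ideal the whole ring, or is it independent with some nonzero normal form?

First compute the reduced Gröbner basis of I by Buchberger's algorithm.
f_1 = 5xy + y + 6, LT = xy.
f_2 = -8y^2 - 4/3y + 20/3, LT = y^2.

S(f_1,f_2): lcm = xy^2. S = -1/6xy + 1/5y^2 + 5/6x + 6/5y.
  reduce S modulo (f_1, f_2):
  remainder 5/6x + 6/5y + 11/30 ≠ 0; add h_3 = 5/6x + 6/5y + 11/30 to the basis.

The other S-polynomials (S(f_1,h_3), S(f_2,h_3)) all reduce to 0 modulo the current basis, so we have a Gröbner basis.
Inter-reduce: drop elements whose leading term is divisible by another's, tail-reduce, and make monic.
Reduced Gröbner basis: {y^2 + 1/6y - 5/6, x + 36/25y + 11/25}.
Label its elements g_1 = y^2 + 1/6y - 5/6, g_2 = x + 36/25y + 11/25.

Reduce p = 5xy + 5/4x + 14/5y + 131/20 modulo G:
  leading term xy: subtract (5y)·g_2 from 5xy + 5/4x + 14/5y + 131/20 → -36/5y^2 + 5/4x + 3/5y + 131/20
  leading term y^2: subtract (-36/5)·g_1 from -36/5y^2 + 5/4x + 3/5y + 131/20 → 5/4x + 9/5y + 11/20
  leading term x: subtract (5/4)·g_2 from 5/4x + 9/5y + 11/20 → 0
  normal form = 0.
Since the normal form is 0, p ∈ I.

The remainder on division by a Gröbner basis is unique — it is the normal form.

5xy + 5/4x + 14/5y + 131/20 lies in I (it reduces to 0).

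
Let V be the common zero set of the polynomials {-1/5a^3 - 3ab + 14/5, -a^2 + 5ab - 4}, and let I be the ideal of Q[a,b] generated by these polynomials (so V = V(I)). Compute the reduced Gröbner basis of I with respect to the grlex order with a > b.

This is the nonlinear analogue of row-reducing a linear system.

f_1 = -1/5a^3 - 3ab + 14/5, LT = a^3.
f_2 = -a^2 + 5ab - 4, LT = a^2.

S(f_1,f_2): lcm = a^3. S = 5a^2b + 15ab - 4a - 14.
  leading term a^2b: subtract (-5b)·f_2 from 5a^2b + 15ab - 4a - 14 → 25ab^2 + 15ab - 4a - 20b - 14
  leading term ab^2: no divisor's leading term divides it; move 25ab^2 to the remainder.
  leading term ab: no divisor's leading term divides it; move 15ab to the remainder.
  leading term a: no divisor's leading term divides it; move -4a to the remainder.
  leading term b: no divisor's leading term divides it; move -20b to the remainder.
  leading term 1: no divisor's leading term divides it; move -14 to the remainder.
  remainder 25ab^2 + 15ab - 4a - 20b - 14 ≠ 0; add g_3 = 25ab^2 + 15ab - 4a - 20b - 14 to the basis.

S(f_1,g_3): lcm = a^3b^2. S = -3/5a^3b + 15ab^3 + 4/25a^3 + 4/5a^2b + 14/25a^2 - 14b^2.
  leading term a^3b: subtract (3b)·f_1 from -3/5a^3b + 15ab^3 + 4/25a^3 + 4/5a^2b + 14/25a^2 - 14b^2 → 15ab^3 + 4/25a^3 + 4/5a^2b + 9ab^2 + 14/25a^2 - 14b^2 - 42/5b
  leading term ab^3: subtract (3/5b)·g_3 from 15ab^3 + 4/25a^3 + 4/5a^2b + 9ab^2 + 14/25a^2 - 14b^2 - 42/5b → 4/25a^3 + 4/5a^2b + 14/25a^2 + 12/5ab - 2b^2
  leading term a^3: subtract (-4/5)·f_1 from 4/25a^3 + 4/5a^2b + 14/25a^2 + 12/5ab - 2b^2 → 4/5a^2b + 14/25a^2 - 2b^2 + 56/25
  leading term a^2b: subtract (-4/5b)·f_2 from 4/5a^2b + 14/25a^2 - 2b^2 + 56/25 → 4ab^2 + 14/25a^2 - 2b^2 - 16/5b + 56/25
  leading term ab^2: subtract (4/25)·g_3 from 4ab^2 + 14/25a^2 - 2b^2 - 16/5b + 56/25 → 14/25a^2 - 12/5ab - 2b^2 + 16/25a + 112/25
  leading term a^2: subtract (-14/25)·f_2 from 14/25a^2 - 12/5ab - 2b^2 + 16/25a + 112/25 → 2/5ab - 2b^2 + 16/25a + 56/25
  leading term ab: no divisor's leading term divides it; move 2/5ab to the remainder.
  leading term b^2: no divisor's leading term divides it; move -2b^2 to the remainder.
  leading term a: no divisor's leading term divides it; move 16/25a to the remainder.
  leading term 1: no divisor's leading term divides it; move 56/25 to the remainder.
  remainder 2/5ab - 2b^2 + 16/25a + 56/25 ≠ 0; add g_4 = 2/5ab - 2b^2 + 16/25a + 56/25 to the basis.

S(f_2,g_3): lcm = a^2b^2. S = -5ab^3 - 3/5a^2b + 4/25a^2 + 4/5ab + 4b^2 + 14/25a.
  leading term ab^3: subtract (-1/5b)·g_3 from -5ab^3 - 3/5a^2b + 4/25a^2 + 4/5ab + 4b^2 + 14/25a → -3/5a^2b + 3ab^2 + 4/25a^2 + 14/25a - 14/5b
  leading term a^2b: subtract (3/5b)·f_2 from -3/5a^2b + 3ab^2 + 4/25a^2 + 14/25a - 14/5b → 4/25a^2 + 14/25a - 2/5b
  leading term a^2: subtract (-4/25)·f_2 from 4/25a^2 + 14/25a - 2/5b → 4/5ab + 14/25a - 2/5b - 16/25
  leading term ab: subtract (2)·g_4 from 4/5ab + 14/25a - 2/5b - 16/25 → 4b^2 - 18/25a - 2/5b - 128/25
  leading term b^2: no divisor's leading term divides it; move 4b^2 to the remainder.
  leading term a: no divisor's leading term divides it; move -18/25a to the remainder.
  leading term b: no divisor's leading term divides it; move -2/5b to the remainder.
  leading term 1: no divisor's leading term divides it; move -128/25 to the remainder.
  remainder 4b^2 - 18/25a - 2/5b - 128/25 ≠ 0; add g_5 = 4b^2 - 18/25a - 2/5b - 128/25 to the basis.

The other S-polynomials (S(f_1,g_4), S(f_2,g_4), S(g_3,g_4), S(f_1,g_5), S(f_2,g_5), S(g_3,g_5), S(g_4,g_5)) all reduce to 0 modulo the current basis, so we have a Gröbner basis.
Inter-reduce: drop elements whose leading term is divisible by another's, tail-reduce, and make monic.

G = {a^2 + 7/2a - 5/2b, ab + 7/10a - 1/2b - 4/5, b^2 - 9/50a - 1/10b - 32/25}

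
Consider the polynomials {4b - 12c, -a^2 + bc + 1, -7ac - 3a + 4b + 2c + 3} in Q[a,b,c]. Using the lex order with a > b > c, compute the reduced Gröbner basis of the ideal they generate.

G = {a + 7c^3 + 3c^2 - 7c - 1, b - 3c, c^4 + 6/7c^3 - 40/49c^2 - 2/7c}

f_1 = 4b - 12c, LT = b.
f_2 = -a^2 + bc + 1, LT = a^2.
f_3 = -7ac - 3a + 4b + 2c + 3, LT = ac.

S(f_2,f_3): lcm = a^2c. S = -3/7a^2 + 4/7ab + 2/7ac + 3/7a - bc^2 - c.
  reduce S modulo (f_1, f_2, f_3):
  remainder -3/7a - 3c^3 - 9/7c^2 + 3c + 3/7 ≠ 0; add g_4 = -3/7a - 3c^3 - 9/7c^2 + 3c + 3/7 to the basis.

S(f_3,g_4): lcm = ac. S = 3/7a - 4/7b - 7c^4 - 3c^3 + 7c^2 + 5/7c - 3/7.
  reduce S modulo (f_1, f_2, f_3, g_4):
  remainder -7c^4 - 6c^3 + 40/7c^2 + 2c ≠ 0; add g_5 = -7c^4 - 6c^3 + 40/7c^2 + 2c to the basis.

The other S-polynomials (S(f_1,f_2), S(f_1,f_3), S(f_1,g_4), S(f_2,g_4), S(f_1,g_5), S(f_2,g_5), S(f_3,g_5), S(g_4,g_5)) all reduce to 0 modulo the current basis, so we have a Gröbner basis.
Inter-reduce: drop elements whose leading term is divisible by another's, tail-reduce, and make monic.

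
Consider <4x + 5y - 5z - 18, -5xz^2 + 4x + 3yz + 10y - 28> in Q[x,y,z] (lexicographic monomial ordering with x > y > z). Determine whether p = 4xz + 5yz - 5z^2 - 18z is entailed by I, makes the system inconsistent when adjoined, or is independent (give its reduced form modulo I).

First compute the reduced Gröbner basis of I by Buchberger's algorithm.
f_1 = 4x + 5y - 5z - 18, LT = x.
f_2 = -5xz^2 + 4x + 3yz + 10y - 28, LT = xz^2.

S(f_1,f_2): lcm = xz^2. S = 4/5x + 5/4yz^2 + 3/5yz + 2y - 5/4z^3 - 9/2z^2 - 28/5.
  leading term x: subtract (1/5)·f_1 from 4/5x + 5/4yz^2 + 3/5yz + 2y - 5/4z^3 - 9/2z^2 - 28/5 → 5/4yz^2 + 3/5yz + y - 5/4z^3 - 9/2z^2 + z - 2
  leading term yz^2: no divisor's leading term divides it; move 5/4yz^2 to the remainder.
  leading term yz: no divisor's leading term divides it; move 3/5yz to the remainder.
  leading term y: no divisor's leading term divides it; move y to the remainder.
  leading term z^3: no divisor's leading term divides it; move -5/4z^3 to the remainder.
  leading term z^2: no divisor's leading term divides it; move -9/2z^2 to the remainder.
  leading term z: no divisor's leading term divides it; move z to the remainder.
  leading term 1: no divisor's leading term divides it; move -2 to the remainder.
  remainder 5/4yz^2 + 3/5yz + y - 5/4z^3 - 9/2z^2 + z - 2 ≠ 0; add h_3 = 5/4yz^2 + 3/5yz + y - 5/4z^3 - 9/2z^2 + z - 2 to the basis.

The other S-polynomials (S(f_1,h_3), S(f_2,h_3)) all reduce to 0 modulo the current basis, so we have a Gröbner basis.
Inter-reduce: drop elements whose leading term is divisible by another's, tail-reduce, and make monic.
Reduced Gröbner basis: {x + 5/4y - 5/4z - 9/2, yz^2 + 12/25yz + 4/5y - z^3 - 18/5z^2 + 4/5z - 8/5}.
Label its elements g_1 = x + 5/4y - 5/4z - 9/2, g_2 = yz^2 + 12/25yz + 4/5y - z^3 - 18/5z^2 + 4/5z - 8/5.

Reduce p = 4xz + 5yz - 5z^2 - 18z modulo G:
  leading term xz: subtract (4z)·g_1 from 4xz + 5yz - 5z^2 - 18z → 0
  normal form = 0.
Since the normal form is 0, p ∈ I.

4xz + 5yz - 5z^2 - 18z lies in I (it reduces to 0).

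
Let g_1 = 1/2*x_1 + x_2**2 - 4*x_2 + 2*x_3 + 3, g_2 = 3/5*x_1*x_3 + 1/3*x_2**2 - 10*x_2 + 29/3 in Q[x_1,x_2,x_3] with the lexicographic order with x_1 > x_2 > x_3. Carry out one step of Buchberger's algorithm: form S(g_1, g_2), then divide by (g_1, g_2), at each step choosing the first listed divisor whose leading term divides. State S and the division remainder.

S(g_1, g_2) = 2*x_2**2*x_3 - 5/9*x_2**2 - 8*x_2*x_3 + 50/3*x_2 + 4*x_3**2 + 6*x_3 - 145/9; remainder on division = 2*x_2**2*x_3 - 5/9*x_2**2 - 8*x_2*x_3 + 50/3*x_2 + 4*x_3**2 + 6*x_3 - 145/9.

lcm(LM(g_1), LM(g_2)) = x_1*x_3.
S = (lcm/LT(g_1))·g_1 − (lcm/LT(g_2))·g_2 = 2*x_2**2*x_3 - 5/9*x_2**2 - 8*x_2*x_3 + 50/3*x_2 + 4*x_3**2 + 6*x_3 - 145/9.
Reduce S modulo (g_1, g_2) in that order:
  leading term x_2**2*x_3: no divisor's leading term divides it; move 2*x_2**2*x_3 to the remainder.
  leading term x_2**2: no divisor's leading term divides it; move -5/9*x_2**2 to the remainder.
  leading term x_2*x_3: no divisor's leading term divides it; move -8*x_2*x_3 to the remainder.
  leading term x_2: no divisor's leading term divides it; move 50/3*x_2 to the remainder.
  leading term x_3**2: no divisor's leading term divides it; move 4*x_3**2 to the remainder.
  leading term x_3: no divisor's leading term divides it; move 6*x_3 to the remainder.
  leading term 1: no divisor's leading term divides it; move -145/9 to the remainder.
The remainder 2*x_2**2*x_3 - 5/9*x_2**2 - 8*x_2*x_3 + 50/3*x_2 + 4*x_3**2 + 6*x_3 - 145/9 is nonzero, so it would be added as the next basis element.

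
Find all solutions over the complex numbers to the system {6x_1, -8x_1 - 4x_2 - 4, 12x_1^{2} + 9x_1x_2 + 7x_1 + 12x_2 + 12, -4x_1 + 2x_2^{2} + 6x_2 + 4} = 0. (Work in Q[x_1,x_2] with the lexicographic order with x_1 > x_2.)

{(0, -1)}

Compute a lex Gröbner basis by Buchberger's algorithm.
f_1 = 6x_1, LT = x_1.
f_2 = -8x_1 - 4x_2 - 4, LT = x_1.
f_3 = 12x_1^{2} + 9x_1x_2 + 7x_1 + 12x_2 + 12, LT = x_1^{2}.
f_4 = -4x_1 + 2x_2^{2} + 6x_2 + 4, LT = x_1.

S(f_1,f_2): lcm = x_1. S = -\tfrac{1}{2}x_2 - \tfrac{1}{2}.
  leading term x_2: no divisor's leading term divides it; move -\tfrac{1}{2}x_2 to the remainder.
  leading term 1: no divisor's leading term divides it; move -\tfrac{1}{2} to the remainder.
  remainder -\tfrac{1}{2}x_2 - \tfrac{1}{2} ≠ 0; add h_5 = -\tfrac{1}{2}x_2 - \tfrac{1}{2} to the basis.

The other S-polynomials (S(f_1,f_3), S(f_1,f_4), S(f_2,f_3), S(f_2,f_4), S(f_3,f_4), S(f_1,h_5), S(f_2,h_5), S(f_3,h_5), S(f_4,h_5)) all reduce to 0 modulo the current basis, so we have a Gröbner basis.
Inter-reduce: drop elements whose leading term is divisible by another's, tail-reduce, and make monic.
Reduced Gröbner basis: {x_1, x_2 + 1}.

The lex basis is triangular: the last element involves only x_2. Solving x_2 + 1 = 0 gives x_2 ∈ {-1}; substituting each value into the earlier elements determines the remaining variables.
  x_2 = -1: the earlier basis element becomes x_1 = 0, giving x_1 = 0 — point (0, -1).
Check: every point annihilates each of the original generators.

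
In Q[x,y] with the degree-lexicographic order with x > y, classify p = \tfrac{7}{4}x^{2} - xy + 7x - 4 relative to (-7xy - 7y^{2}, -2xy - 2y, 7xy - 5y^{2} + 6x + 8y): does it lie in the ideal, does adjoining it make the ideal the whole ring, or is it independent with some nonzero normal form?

Adjoining \tfrac{7}{4}x^{2} - xy + 7x - 4 makes the ideal the whole ring: the system is inconsistent.

First compute the reduced Gröbner basis of I by Buchberger's algorithm.
f_1 = -7xy - 7y^{2}, LT = xy.
f_2 = -2xy - 2y, LT = xy.
f_3 = 7xy - 5y^{2} + 6x + 8y, LT = xy.

S(f_1,f_2): lcm = xy. S = y^{2} - y.
  reduce S modulo (f_1, f_2, f_3):
  remainder y^{2} - y ≠ 0; add h_4 = y^{2} - y to the basis.

S(f_1,f_3): lcm = xy. S = \tfrac{12}{7}y^{2} - \tfrac{6}{7}x - \tfrac{8}{7}y.
  reduce S modulo (f_1, f_2, f_3, h_4):
  remainder -\tfrac{6}{7}x + \tfrac{4}{7}y ≠ 0; add h_5 = -\tfrac{6}{7}x + \tfrac{4}{7}y to the basis.

S(f_3,h_4): lcm = xy^{2}. S = -\tfrac{5}{7}y^{3} + \tfrac{13}{7}xy + \tfrac{8}{7}y^{2}.
  reduce S modulo (f_1, f_2, f_3, h_4, h_5):
  remainder -\tfrac{10}{7}y ≠ 0; add h_6 = -\tfrac{10}{7}y to the basis.

The other S-polynomials (S(f_2,f_3), S(f_1,h_4), S(f_2,h_4), S(f_1,h_5), S(f_2,h_5), S(f_3,h_5), S(h_4,h_5), S(f_1,h_6), S(f_2,h_6), S(f_3,h_6), S(h_4,h_6), S(h_5,h_6)) all reduce to 0 modulo the current basis, so we have a Gröbner basis.
Inter-reduce: drop elements whose leading term is divisible by another's, tail-reduce, and make monic.
Reduced Gröbner basis: {x, y}.
Label its elements g_1 = x, g_2 = y.

Reduce p = \tfrac{7}{4}x^{2} - xy + 7x - 4 modulo G:
  leading term x^{2}: subtract (\tfrac{7}{4}x)·g_1 from \tfrac{7}{4}x^{2} - xy + 7x - 4 → -xy + 7x - 4
  leading term xy: subtract (-y)·g_1 from -xy + 7x - 4 → 7x - 4
  leading term x: subtract (7)·g_1 from 7x - 4 → -4
  leading term 1: no divisor's leading term divides it; move -4 to the remainder.
  normal form = -4.
The normal form is nonzero, so p ∉ I. Since p minus its normal form lies in I, I + (p) = I + (r) where r = -4; decide whether this ideal is the whole ring.
Here r = -4 is a nonzero constant, hence a unit: 1 ∈ I + (p), the Gröbner basis of I + (p) is {1}, and the enlarged system has no common solution — adjoining p is inconsistent.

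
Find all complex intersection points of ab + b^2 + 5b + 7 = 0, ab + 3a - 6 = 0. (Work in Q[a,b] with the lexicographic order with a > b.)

{(3, -1), (-1/3 + sqrt(35)*I/3, -7/2 - sqrt(35)*I/2), (-1/3 - sqrt(35)*I/3, -7/2 + sqrt(35)*I/2)}

Compute a lex Gröbner basis by Buchberger's algorithm.
f_1 = ab + b^2 + 5b + 7, LT = ab.
f_2 = ab + 3a - 6, LT = ab.

S(f_1,f_2): lcm = ab. S = -3a + b^2 + 5b + 13.
  leading term a: no divisor's leading term divides it; move -3a to the remainder.
  leading term b^2: no divisor's leading term divides it; move b^2 to the remainder.
  leading term b: no divisor's leading term divides it; move 5b to the remainder.
  leading term 1: no divisor's leading term divides it; move 13 to the remainder.
  remainder -3a + b^2 + 5b + 13 ≠ 0; add h_3 = -3a + b^2 + 5b + 13 to the basis.

S(f_1,h_3): lcm = ab. S = 1/3b^3 + 8/3b^2 + 28/3b + 7.
  leading term b^3: no divisor's leading term divides it; move 1/3b^3 to the remainder.
  leading term b^2: no divisor's leading term divides it; move 8/3b^2 to the remainder.
  leading term b: no divisor's leading term divides it; move 28/3b to the remainder.
  leading term 1: no divisor's leading term divides it; move 7 to the remainder.
  remainder 1/3b^3 + 8/3b^2 + 28/3b + 7 ≠ 0; add h_4 = 1/3b^3 + 8/3b^2 + 28/3b + 7 to the basis.

S(f_2,h_3): lcm = ab. S = 3a + 1/3b^3 + 5/3b^2 + 13/3b - 6.
  leading term a: subtract (-1)·h_3 from 3a + 1/3b^3 + 5/3b^2 + 13/3b - 6 → 1/3b^3 + 8/3b^2 + 28/3b + 7
  leading term b^3: subtract (1)·h_4 from 1/3b^3 + 8/3b^2 + 28/3b + 7 → 0
  remainder 0.

S(f_1,h_4): lcm = ab^3. S = -8ab^2 - 28ab - 21a + b^4 + 5b^3 + 7b^2.
  leading term ab^2: subtract (-8b)·f_1 from -8ab^2 - 28ab - 21a + b^4 + 5b^3 + 7b^2 → -28ab - 21a + b^4 + 13b^3 + 47b^2 + 56b
  leading term ab: subtract (-28)·f_1 from -28ab - 21a + b^4 + 13b^3 + 47b^2 + 56b → -21a + b^4 + 13b^3 + 75b^2 + 196b + 196
  leading term a: subtract (7)·h_3 from -21a + b^4 + 13b^3 + 75b^2 + 196b + 196 → b^4 + 13b^3 + 68b^2 + 161b + 105
  leading term b^4: subtract (3b)·h_4 from b^4 + 13b^3 + 68b^2 + 161b + 105 → 5b^3 + 40b^2 + 140b + 105
  leading term b^3: subtract (15)·h_4 from 5b^3 + 40b^2 + 140b + 105 → 0
  remainder 0.

S(f_2,h_4): lcm = ab^3. S = -5ab^2 - 28ab - 21a - 6b^2.
  leading term ab^2: subtract (-5b)·f_1 from -5ab^2 - 28ab - 21a - 6b^2 → -28ab - 21a + 5b^3 + 19b^2 + 35b
  leading term ab: subtract (-28)·f_1 from -28ab - 21a + 5b^3 + 19b^2 + 35b → -21a + 5b^3 + 47b^2 + 175b + 196
  leading term a: subtract (7)·h_3 from -21a + 5b^3 + 47b^2 + 175b + 196 → 5b^3 + 40b^2 + 140b + 105
  leading term b^3: subtract (15)·h_4 from 5b^3 + 40b^2 + 140b + 105 → 0
  remainder 0.

S(h_3,h_4): leading monomials are coprime, so the S-polynomial reduces to 0 (Buchberger's first criterion).
Every S-polynomial of the final basis reduces to 0, so we have a Gröbner basis.
Inter-reduce: drop elements whose leading term is divisible by another's, tail-reduce, and make monic.
Reduced Gröbner basis: {a - 1/3b^2 - 5/3b - 13/3, b^3 + 8b^2 + 28b + 21}.

Elimination: the polynomial b^3 + 8b^2 + 28b + 21 lies in the elimination ideal for b, so b ∈ {-1, -7/2 - sqrt(35)*I/2, -7/2 + sqrt(35)*I/2}. For each such b, the remaining basis elements (now univariate) give the rest of the solution.
  b = -1: the earlier basis element becomes a - 3 = 0, giving a = 3 — point (3, -1).
  b = -7/2 - sqrt(35)*I/2: the earlier basis element becomes a + 1/3 - sqrt(35)*I/3 = 0, giving a = -1/3 + sqrt(35)*I/3 — point (-1/3 + sqrt(35)*I/3, -7/2 - sqrt(35)*I/2).
  b = -7/2 + sqrt(35)*I/2: the earlier basis element becomes a + 1/3 + sqrt(35)*I/3 = 0, giving a = -1/3 - sqrt(35)*I/3 — point (-1/3 - sqrt(35)*I/3, -7/2 + sqrt(35)*I/2).
Check: every point annihilates each of the original generators.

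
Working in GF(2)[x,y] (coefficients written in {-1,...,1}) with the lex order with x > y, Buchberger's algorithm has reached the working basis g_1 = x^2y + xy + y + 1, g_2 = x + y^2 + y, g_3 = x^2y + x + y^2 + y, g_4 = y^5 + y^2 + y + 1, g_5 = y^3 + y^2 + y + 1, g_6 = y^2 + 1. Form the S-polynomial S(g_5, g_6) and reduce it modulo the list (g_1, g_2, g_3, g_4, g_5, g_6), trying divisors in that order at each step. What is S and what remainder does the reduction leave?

lcm(LM(g_5), LM(g_6)) = y^3.
S = (lcm/LT(g_5))·g_5 − (lcm/LT(g_6))·g_6 = y^2 + 1.
Reduce S modulo (g_1, g_2, g_3, g_4, g_5, g_6) in that order:
  leading term y^2: subtract (1)·g_6 from y^2 + 1 → 0
The remainder is 0, so this S-polynomial contributes no new basis element.

S(g_5, g_6) = y^2 + 1; remainder on division = 0.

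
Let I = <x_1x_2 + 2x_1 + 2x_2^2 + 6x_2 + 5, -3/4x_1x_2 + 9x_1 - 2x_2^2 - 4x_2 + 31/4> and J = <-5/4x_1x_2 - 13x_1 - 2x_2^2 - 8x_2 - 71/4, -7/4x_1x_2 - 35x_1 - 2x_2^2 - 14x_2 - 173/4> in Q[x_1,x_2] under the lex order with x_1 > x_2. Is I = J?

For a fixed monomial order, each ideal has a unique reduced Gröbner basis; comparing bases decides equality.
Buchberger on the first generating set:
f_1 = x_1x_2 + 2x_1 + 2x_2^2 + 6x_2 + 5, LT = x_1x_2.
f_2 = -3/4x_1x_2 + 9x_1 - 2x_2^2 - 4x_2 + 31/4, LT = x_1x_2.

S(f_1,f_2): lcm = x_1x_2. S = 14x_1 - 2/3x_2^2 + 2/3x_2 + 46/3.
  leading term x_1: no divisor's leading term divides it; move 14x_1 to the remainder.
  leading term x_2^2: no divisor's leading term divides it; move -2/3x_2^2 to the remainder.
  leading term x_2: no divisor's leading term divides it; move 2/3x_2 to the remainder.
  leading term 1: no divisor's leading term divides it; move 46/3 to the remainder.
  remainder 14x_1 - 2/3x_2^2 + 2/3x_2 + 46/3 ≠ 0; add g_3 = 14x_1 - 2/3x_2^2 + 2/3x_2 + 46/3 to the basis.

S(f_1,g_3): lcm = x_1x_2. S = 2x_1 + 1/21x_2^3 + 41/21x_2^2 + 103/21x_2 + 5.
  leading term x_1: subtract (1/7)·g_3 from 2x_1 + 1/21x_2^3 + 41/21x_2^2 + 103/21x_2 + 5 → 1/21x_2^3 + 43/21x_2^2 + 101/21x_2 + 59/21
  leading term x_2^3: no divisor's leading term divides it; move 1/21x_2^3 to the remainder.
  leading term x_2^2: no divisor's leading term divides it; move 43/21x_2^2 to the remainder.
  leading term x_2: no divisor's leading term divides it; move 101/21x_2 to the remainder.
  leading term 1: no divisor's leading term divides it; move 59/21 to the remainder.
  remainder 1/21x_2^3 + 43/21x_2^2 + 101/21x_2 + 59/21 ≠ 0; add g_4 = 1/21x_2^3 + 43/21x_2^2 + 101/21x_2 + 59/21 to the basis.

The other S-polynomials (S(f_2,g_3), S(f_1,g_4), S(f_2,g_4), S(g_3,g_4)) all reduce to 0 modulo the current basis, so we have a Gröbner basis.
Inter-reduce: drop elements whose leading term is divisible by another's, tail-reduce, and make monic.
Reduced Gröbner basis: {x_1 - 1/21x_2^2 + 1/21x_2 + 23/21, x_2^3 + 43x_2^2 + 101x_2 + 59}.

Buchberger on the second generating set:
h_1 = -5/4x_1x_2 - 13x_1 - 2x_2^2 - 8x_2 - 71/4, LT = x_1x_2.
h_2 = -7/4x_1x_2 - 35x_1 - 2x_2^2 - 14x_2 - 173/4, LT = x_1x_2.

S(h_1,h_2): lcm = x_1x_2. S = -48/5x_1 + 16/35x_2^2 - 8/5x_2 - 368/35.
  leading term x_1: no divisor's leading term divides it; move -48/5x_1 to the remainder.
  leading term x_2^2: no divisor's leading term divides it; move 16/35x_2^2 to the remainder.
  leading term x_2: no divisor's leading term divides it; move -8/5x_2 to the remainder.
  leading term 1: no divisor's leading term divides it; move -368/35 to the remainder.
  remainder -48/5x_1 + 16/35x_2^2 - 8/5x_2 - 368/35 ≠ 0; add k_3 = -48/5x_1 + 16/35x_2^2 - 8/5x_2 - 368/35 to the basis.

S(h_1,k_3): lcm = x_1x_2. S = 52/5x_1 + 1/21x_2^3 + 43/30x_2^2 + 557/105x_2 + 71/5.
  leading term x_1: subtract (-13/12)·k_3 from 52/5x_1 + 1/21x_2^3 + 43/30x_2^2 + 557/105x_2 + 71/5 → 1/21x_2^3 + 27/14x_2^2 + 25/7x_2 + 59/21
  leading term x_2^3: no divisor's leading term divides it; move 1/21x_2^3 to the remainder.
  leading term x_2^2: no divisor's leading term divides it; move 27/14x_2^2 to the remainder.
  leading term x_2: no divisor's leading term divides it; move 25/7x_2 to the remainder.
  leading term 1: no divisor's leading term divides it; move 59/21 to the remainder.
  remainder 1/21x_2^3 + 27/14x_2^2 + 25/7x_2 + 59/21 ≠ 0; add k_4 = 1/21x_2^3 + 27/14x_2^2 + 25/7x_2 + 59/21 to the basis.

The other S-polynomials (S(h_2,k_3), S(h_1,k_4), S(h_2,k_4), S(k_3,k_4)) all reduce to 0 modulo the current basis, so we have a Gröbner basis.
Inter-reduce: drop elements whose leading term is divisible by another's, tail-reduce, and make monic.
Reduced Gröbner basis: {x_1 - 1/21x_2^2 + 1/6x_2 + 23/21, x_2^3 + 81/2x_2^2 + 75x_2 + 59}.

The bases are distinct; the ideals are different.

No, the ideals differ.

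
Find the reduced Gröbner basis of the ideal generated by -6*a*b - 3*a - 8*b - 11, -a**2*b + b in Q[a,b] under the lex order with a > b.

f_1 = -6*a*b - 3*a - 8*b - 11, LT = a*b.
f_2 = -a**2*b + b, LT = a**2*b.

S(f_1,f_2): lcm = a**2*b. S = 1/2*a**2 + 4/3*a*b + 11/6*a + b.
  reduce S modulo (f_1, f_2):
  remainder 1/2*a**2 + 7/6*a - 7/9*b - 22/9 ≠ 0; add g_3 = 1/2*a**2 + 7/6*a - 7/9*b - 22/9 to the basis.

S(f_1,g_3): lcm = a**2*b. S = 1/2*a**2 - a*b + 11/6*a + 14/9*b**2 + 44/9*b.
  reduce S modulo (f_1, f_2, g_3):
  remainder 7/6*a + 14/9*b**2 + 7*b + 77/18 ≠ 0; add g_4 = 7/6*a + 14/9*b**2 + 7*b + 77/18 to the basis.

S(f_1,g_4): lcm = a*b. S = 1/2*a - 4/3*b**3 - 6*b**2 - 7/3*b + 11/6.
  reduce S modulo (f_1, f_2, g_3, g_4):
  remainder -4/3*b**3 - 20/3*b**2 - 16/3*b ≠ 0; add g_5 = -4/3*b**3 - 20/3*b**2 - 16/3*b to the basis.

The other S-polynomials (S(f_2,g_3), S(f_2,g_4), S(g_3,g_4), S(f_1,g_5), S(f_2,g_5), S(g_3,g_5), S(g_4,g_5)) all reduce to 0 modulo the current basis, so we have a Gröbner basis.
Inter-reduce: drop elements whose leading term is divisible by another's, tail-reduce, and make monic.

G = {a + 4/3*b**2 + 6*b + 11/3, b**3 + 5*b**2 + 4*b}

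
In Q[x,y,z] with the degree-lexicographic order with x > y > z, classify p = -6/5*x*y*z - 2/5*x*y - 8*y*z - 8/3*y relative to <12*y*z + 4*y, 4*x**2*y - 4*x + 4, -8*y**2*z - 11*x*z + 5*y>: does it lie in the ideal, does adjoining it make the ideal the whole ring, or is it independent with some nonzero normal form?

First compute the reduced Gröbner basis of I by Buchberger's algorithm.
f_1 = 12*y*z + 4*y, LT = y*z.
f_2 = 4*x**2*y - 4*x + 4, LT = x**2*y.
f_3 = -8*y**2*z - 11*x*z + 5*y, LT = y**2*z.

S(f_1,f_2): lcm = x**2*y*z. S = 1/3*x**2*y + x*z - z.
  reduce S modulo (f_1, f_2, f_3):
  remainder x*z + 1/3*x - z - 1/3 ≠ 0; add h_4 = x*z + 1/3*x - z - 1/3 to the basis.

S(f_1,f_3): lcm = y**2*z. S = -11/8*x*z + 1/3*y**2 + 5/8*y.
  reduce S modulo (f_1, f_2, f_3, h_4):
  remainder 1/3*y**2 + 11/24*x + 5/8*y - 11/8*z - 11/24 ≠ 0; add h_5 = 1/3*y**2 + 11/24*x + 5/8*y - 11/8*z - 11/24 to the basis.

S(f_2,f_3): lcm = x**2*y**2*z. S = -11/8*x**3*z + 5/8*x**2*y - x*y*z + y*z.
  reduce S modulo (f_1, f_2, f_3, h_4, h_5):
  remainder 11/24*x**3 + 1/3*x*y + 5/8*x - 1/3*y - 11/8*z - 13/12 ≠ 0; add h_6 = 11/24*x**3 + 1/3*x*y + 5/8*x - 1/3*y - 11/8*z - 13/12 to the basis.

S(f_1,h_5): lcm = y**2*z. S = -11/8*x*z + 1/3*y**2 - 15/8*y*z + 33/8*z**2 + 11/8*z.
  reduce S modulo (f_1, f_2, f_3, h_4, h_5, h_6):
  remainder 33/8*z**2 + 11/8*z ≠ 0; add h_7 = 33/8*z**2 + 11/8*z to the basis.

The other S-polynomials (S(f_1,h_4), S(f_2,h_4), S(f_3,h_4), S(f_2,h_5), S(f_3,h_5), S(h_4,h_5), S(f_1,h_6), S(f_2,h_6), S(f_3,h_6), S(h_4,h_6), S(h_5,h_6), S(f_1,h_7), S(f_2,h_7), S(f_3,h_7), S(h_4,h_7), S(h_5,h_7), S(h_6,h_7)) all reduce to 0 modulo the current basis, so we have a Gröbner basis.
Inter-reduce: drop elements whose leading term is divisible by another's, tail-reduce, and make monic.
Reduced Gröbner basis: {x**3 + 8/11*x*y + 15/11*x - 8/11*y - 3*z - 26/11, x**2*y - x + 1, x*z + 1/3*x - z - 1/3, y**2 + 11/8*x + 15/8*y - 33/8*z - 11/8, y*z + 1/3*y, z**2 + 1/3*z}.
Label its elements g_1 = x**3 + 8/11*x*y + 15/11*x - 8/11*y - 3*z - 26/11, g_2 = x**2*y - x + 1, g_3 = x*z + 1/3*x - z - 1/3, g_4 = y**2 + 11/8*x + 15/8*y - 33/8*z - 11/8, g_5 = y*z + 1/3*y, g_6 = z**2 + 1/3*z.

Reduce p = -6/5*x*y*z - 2/5*x*y - 8*y*z - 8/3*y modulo G:
  leading term x*y*z: subtract (-6/5*y)·g_3 from -6/5*x*y*z - 2/5*x*y - 8*y*z - 8/3*y → -46/5*y*z - 46/15*y
  leading term y*z: subtract (-46/5)·g_5 from -46/5*y*z - 46/15*y → 0
  normal form = 0.
Since the normal form is 0, p ∈ I.

-6/5*x*y*z - 2/5*x*y - 8*y*z - 8/3*y lies in I (it reduces to 0).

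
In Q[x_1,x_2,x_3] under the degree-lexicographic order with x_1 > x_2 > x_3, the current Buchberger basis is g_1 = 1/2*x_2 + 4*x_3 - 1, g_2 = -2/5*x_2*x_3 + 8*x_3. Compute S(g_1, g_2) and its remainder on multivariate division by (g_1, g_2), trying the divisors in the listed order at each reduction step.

S(g_1, g_2) = 8*x_3**2 + 18*x_3; remainder on division = 8*x_3**2 + 18*x_3.

lcm(LM(g_1), LM(g_2)) = x_2*x_3.
S = (lcm/LT(g_1))·g_1 − (lcm/LT(g_2))·g_2 = 8*x_3**2 + 18*x_3.
Reduce S modulo (g_1, g_2) in that order:
  leading term x_3**2: no divisor's leading term divides it; move 8*x_3**2 to the remainder.
  leading term x_3: no divisor's leading term divides it; move 18*x_3 to the remainder.
The remainder 8*x_3**2 + 18*x_3 is nonzero, so it would be added as the next basis element.
This is the inner loop of Buchberger's algorithm — each nonzero remainder becomes a new basis element.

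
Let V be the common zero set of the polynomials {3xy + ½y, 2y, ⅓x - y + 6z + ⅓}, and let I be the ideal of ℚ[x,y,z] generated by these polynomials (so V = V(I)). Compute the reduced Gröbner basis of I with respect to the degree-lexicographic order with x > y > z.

G = {x + 18z + 1, y}

Buchberger's algorithm terminates because the ascending chain of leading-term ideals stabilizes.

f_1 = 3xy + ½y, LT = xy.
f_2 = 2y, LT = y.
f_3 = ⅓x - y + 6z + ⅓, LT = x.

The S-polynomials (S(f_1,f_2), S(f_1,f_3), S(f_2,f_3)) all reduce to 0 modulo the current basis, so we have a Gröbner basis.
Inter-reduce: drop elements whose leading term is divisible by another's, tail-reduce, and make monic.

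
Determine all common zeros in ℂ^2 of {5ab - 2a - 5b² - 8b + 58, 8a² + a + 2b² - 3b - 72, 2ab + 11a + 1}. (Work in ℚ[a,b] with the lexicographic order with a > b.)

{(-1, -5)}

Compute a lex Gröbner basis by Buchberger's algorithm.
f_1 = 5ab - 2a - 5b² - 8b + 58, LT = ab.
f_2 = 8a² + a + 2b² - 3b - 72, LT = a².
f_3 = 2ab + 11a + 1, LT = ab.

S(f_1,f_2): lcm = a²b. S = -⅖a² - ab² - 69/40ab + 58/5a - ¼b³ + ⅜b² + 9b.
  reduce S modulo (f_1, f_2, f_3):
  remainder 54/5a - 5/4b³ - 13/4b² + 341/20b + 421/20 ≠ 0; add h_4 = 54/5a - 5/4b³ - 13/4b² + 341/20b + 421/20 to the basis.

S(f_1,f_3): lcm = ab. S = -59/10a - b² - 8/5b + 111/10.
  reduce S modulo (f_1, f_2, f_3, h_4):
  remainder -295/432b³ - 1199/432b² + 16663/2160b + 9763/432 ≠ 0; add h_5 = -295/432b³ - 1199/432b² + 16663/2160b + 9763/432 to the basis.

S(f_2,f_3): lcm = a²b. S = -11/2a² + ⅛ab - ½a + ¼b³ - ⅜b² - 9b.
  reduce S modulo (f_1, f_2, f_3, h_4, h_5):
  remainder 81/1180b² - 191223/23600b - 199323/4720 ≠ 0; add h_6 = 81/1180b² - 191223/23600b - 199323/4720 to the basis.

S(f_1,h_4): lcm = ab. S = -⅖a + 25/216b⁴ + 65/216b³ - 557/216b² - 3833/1080b + 58/5.
  reduce S modulo (f_1, f_2, f_3, h_4, h_5, h_6):
  remainder -73463/1180b - 73463/236 ≠ 0; add h_7 = -73463/1180b - 73463/236 to the basis.

The other S-polynomials (S(f_2,h_4), S(f_3,h_4), S(f_1,h_5), S(f_2,h_5), S(f_3,h_5), S(h_4,h_5), S(f_1,h_6), S(f_2,h_6), S(f_3,h_6), S(h_4,h_6), S(h_5,h_6), S(f_1,h_7), S(f_2,h_7), S(f_3,h_7), S(h_4,h_7), S(h_5,h_7), S(h_6,h_7)) all reduce to 0 modulo the current basis, so we have a Gröbner basis.
Inter-reduce: drop elements whose leading term is divisible by another's, tail-reduce, and make monic.
Reduced Gröbner basis: {a + 1, b + 5}.

From the last basis element, b + 5 = 0, so b takes values in {-5}. Each choice, substituted upward through the basis, yields the corresponding point(s) of the solution set.
  b = -5: the earlier basis element becomes a + 1 = 0, giving a = -1 — point (-1, -5).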